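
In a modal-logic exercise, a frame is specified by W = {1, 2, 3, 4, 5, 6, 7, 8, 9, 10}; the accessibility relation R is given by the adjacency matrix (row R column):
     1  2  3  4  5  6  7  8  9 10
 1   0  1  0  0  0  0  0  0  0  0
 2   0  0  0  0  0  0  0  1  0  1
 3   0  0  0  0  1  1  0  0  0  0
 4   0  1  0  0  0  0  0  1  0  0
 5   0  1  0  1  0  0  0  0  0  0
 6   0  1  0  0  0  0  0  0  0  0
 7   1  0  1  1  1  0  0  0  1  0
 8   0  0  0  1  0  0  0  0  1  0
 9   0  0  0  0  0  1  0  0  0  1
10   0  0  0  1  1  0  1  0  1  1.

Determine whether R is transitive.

Transitive: no — 1 R 2 and 2 R 10, but not 1 R 10.

No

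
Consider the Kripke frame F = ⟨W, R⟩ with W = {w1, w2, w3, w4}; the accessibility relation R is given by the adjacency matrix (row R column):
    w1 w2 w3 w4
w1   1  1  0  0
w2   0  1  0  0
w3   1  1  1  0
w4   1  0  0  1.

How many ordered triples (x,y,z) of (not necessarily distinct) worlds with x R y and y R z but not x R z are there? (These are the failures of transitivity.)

1

Enumerating: (w4,w1,w2).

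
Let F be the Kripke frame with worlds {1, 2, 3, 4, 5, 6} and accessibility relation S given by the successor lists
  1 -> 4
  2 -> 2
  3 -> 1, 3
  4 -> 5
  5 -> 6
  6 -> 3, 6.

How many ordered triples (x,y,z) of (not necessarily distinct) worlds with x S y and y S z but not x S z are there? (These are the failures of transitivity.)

5

Enumerating: (1,4,5), (3,1,4), (4,5,6), (5,6,3), (6,3,1).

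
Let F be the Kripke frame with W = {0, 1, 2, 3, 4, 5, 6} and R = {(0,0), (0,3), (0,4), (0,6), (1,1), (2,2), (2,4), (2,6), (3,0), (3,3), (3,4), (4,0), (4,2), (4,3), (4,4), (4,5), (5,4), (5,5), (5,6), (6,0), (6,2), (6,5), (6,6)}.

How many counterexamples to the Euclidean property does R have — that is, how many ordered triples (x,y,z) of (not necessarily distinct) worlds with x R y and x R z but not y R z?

Enumerating: (0,3,6), (0,4,6), (0,6,3), (0,6,4), (2,4,6), (2,6,4), (4,0,2), (4,0,5), (4,2,0), (4,2,3), (4,2,5), (4,3,2), … and 12 more.
Total: 24.

24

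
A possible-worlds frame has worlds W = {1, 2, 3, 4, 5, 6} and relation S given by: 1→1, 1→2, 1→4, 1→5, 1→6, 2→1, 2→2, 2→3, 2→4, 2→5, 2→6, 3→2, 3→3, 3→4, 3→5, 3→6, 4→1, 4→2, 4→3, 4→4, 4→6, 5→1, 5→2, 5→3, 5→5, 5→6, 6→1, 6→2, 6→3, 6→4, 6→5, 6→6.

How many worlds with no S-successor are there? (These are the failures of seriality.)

S is serial; there are no such worlds.

0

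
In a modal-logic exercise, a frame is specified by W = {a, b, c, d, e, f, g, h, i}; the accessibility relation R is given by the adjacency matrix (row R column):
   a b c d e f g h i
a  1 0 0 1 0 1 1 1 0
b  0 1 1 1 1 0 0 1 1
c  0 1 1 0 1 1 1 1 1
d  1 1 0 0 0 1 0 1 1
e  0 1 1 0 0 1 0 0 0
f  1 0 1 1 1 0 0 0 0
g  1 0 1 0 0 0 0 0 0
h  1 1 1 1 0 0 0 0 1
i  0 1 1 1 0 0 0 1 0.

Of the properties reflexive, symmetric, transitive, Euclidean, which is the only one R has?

symmetric

Reflexive: no — d is not related to itself.
Symmetric: yes — every pair in R has its reverse in R.
Transitive: no — a R d and d R b, but not a R b.
Euclidean: no — a R d and a R g, but not d R g.
Only symmetric holds.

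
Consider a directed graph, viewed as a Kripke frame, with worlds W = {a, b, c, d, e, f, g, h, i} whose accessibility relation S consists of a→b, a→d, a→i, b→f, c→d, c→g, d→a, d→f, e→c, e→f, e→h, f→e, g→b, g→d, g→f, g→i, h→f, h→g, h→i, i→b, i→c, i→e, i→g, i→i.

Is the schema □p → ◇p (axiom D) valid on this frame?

By correspondence theory, D is valid on a frame iff S is serial.
Serial: yes — every world has a successor (e.g. a S b).

Yes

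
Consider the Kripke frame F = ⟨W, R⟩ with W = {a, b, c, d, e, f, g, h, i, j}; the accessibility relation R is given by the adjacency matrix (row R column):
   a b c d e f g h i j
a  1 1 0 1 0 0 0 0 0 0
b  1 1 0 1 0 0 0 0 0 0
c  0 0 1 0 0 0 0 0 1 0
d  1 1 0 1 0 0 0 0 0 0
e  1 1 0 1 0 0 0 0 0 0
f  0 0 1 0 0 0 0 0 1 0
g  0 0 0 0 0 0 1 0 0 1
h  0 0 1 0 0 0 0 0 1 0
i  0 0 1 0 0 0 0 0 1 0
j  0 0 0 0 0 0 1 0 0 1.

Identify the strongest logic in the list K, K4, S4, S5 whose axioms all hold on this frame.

K4

Transitive (axiom 4): yes — every two-step R-path is closed by a direct edge.
Reflexive (axiom T): no — e is not related to itself.
Euclidean (axiom 5): yes — any two successors of a common world are R-related.
So F validates K, K4; S4 would additionally require R to be reflexive. The strongest is K4.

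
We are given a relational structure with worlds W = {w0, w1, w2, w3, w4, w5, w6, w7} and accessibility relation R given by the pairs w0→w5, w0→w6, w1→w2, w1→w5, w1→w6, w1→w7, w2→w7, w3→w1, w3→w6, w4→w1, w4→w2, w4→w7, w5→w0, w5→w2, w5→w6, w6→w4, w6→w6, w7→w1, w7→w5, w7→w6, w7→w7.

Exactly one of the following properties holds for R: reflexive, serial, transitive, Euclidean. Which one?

serial

Reflexive: no — w0 is not related to itself.
Serial: yes — every world has a successor (e.g. w0 R w5).
Transitive: no — w0 R w5 and w5 R w2, but not w0 R w2.
Euclidean: no — w0 R w6 and w0 R w5, but not w6 R w5.
Only serial holds.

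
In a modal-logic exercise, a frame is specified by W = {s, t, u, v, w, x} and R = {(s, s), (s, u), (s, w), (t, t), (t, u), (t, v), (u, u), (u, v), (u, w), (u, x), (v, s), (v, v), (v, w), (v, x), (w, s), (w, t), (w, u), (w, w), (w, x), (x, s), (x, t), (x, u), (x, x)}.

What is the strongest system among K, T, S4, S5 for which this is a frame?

T

Reflexive (axiom T): yes — every world is R-related to itself.
Transitive (axiom 4): no — s R u and u R v, but not s R v.
Euclidean (axiom 5): no — t R v and t R u, but not v R u.
So F validates K, T; S4 would additionally require R to be transitive. The strongest is T.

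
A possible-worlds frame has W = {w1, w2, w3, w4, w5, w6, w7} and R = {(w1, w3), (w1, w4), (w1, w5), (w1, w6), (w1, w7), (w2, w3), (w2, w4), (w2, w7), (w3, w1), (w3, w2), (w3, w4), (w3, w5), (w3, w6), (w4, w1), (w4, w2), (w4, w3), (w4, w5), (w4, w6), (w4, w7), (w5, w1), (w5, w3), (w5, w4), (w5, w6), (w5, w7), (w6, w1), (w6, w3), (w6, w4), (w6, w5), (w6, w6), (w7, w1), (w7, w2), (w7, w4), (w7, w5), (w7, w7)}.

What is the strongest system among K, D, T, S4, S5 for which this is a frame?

D

Serial (axiom D): yes — every world has a successor (e.g. w1 R w3).
Reflexive (axiom T): no — w1 is not related to itself.
Transitive (axiom 4): no — w1 R w3 and w3 R w2, but not w1 R w2.
Euclidean (axiom 5): no — w1 R w3 and w1 R w7, but not w3 R w7.
So F validates K, D; T would additionally require R to be reflexive. The strongest is D.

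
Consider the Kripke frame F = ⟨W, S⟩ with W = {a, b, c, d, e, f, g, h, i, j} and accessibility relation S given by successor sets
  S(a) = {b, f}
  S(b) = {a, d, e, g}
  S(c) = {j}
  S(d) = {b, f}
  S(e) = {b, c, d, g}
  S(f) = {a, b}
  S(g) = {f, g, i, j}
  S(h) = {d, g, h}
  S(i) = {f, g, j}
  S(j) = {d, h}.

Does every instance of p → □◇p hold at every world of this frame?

By correspondence theory, B is valid on a frame iff S is symmetric.
Symmetric: no — b S g but not g S b.

No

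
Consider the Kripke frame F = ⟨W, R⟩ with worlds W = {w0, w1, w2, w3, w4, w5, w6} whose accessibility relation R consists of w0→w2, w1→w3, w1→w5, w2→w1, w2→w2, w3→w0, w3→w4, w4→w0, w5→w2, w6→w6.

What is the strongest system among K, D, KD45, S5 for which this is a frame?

Serial (axiom D): yes — every world has a successor (e.g. w0 R w2).
Euclidean (axiom 5): no — w1 R w3 and w1 R w5, but not w3 R w5.
Transitive (axiom 4): no — w0 R w2 and w2 R w1, but not w0 R w1.
Reflexive (axiom T): no — w0 is not related to itself.
So F validates K, D; KD45 would additionally require R to be Euclidean and transitive. The strongest is D.

D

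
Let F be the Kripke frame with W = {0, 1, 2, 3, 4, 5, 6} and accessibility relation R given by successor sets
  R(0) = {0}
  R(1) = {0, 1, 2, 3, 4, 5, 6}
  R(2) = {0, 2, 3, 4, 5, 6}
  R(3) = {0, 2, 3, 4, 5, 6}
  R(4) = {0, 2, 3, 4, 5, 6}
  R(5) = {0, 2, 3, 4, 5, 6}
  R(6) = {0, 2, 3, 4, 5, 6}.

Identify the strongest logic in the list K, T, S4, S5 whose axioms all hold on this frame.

S4

Reflexive (axiom T): yes — every world is R-related to itself.
Transitive (axiom 4): yes — every two-step R-path is closed by a direct edge.
Euclidean (axiom 5): no — 1 R 0 and 1 R 2, but not 0 R 2.
So F validates K, T, S4; S5 would additionally require R to be Euclidean. The strongest is S4.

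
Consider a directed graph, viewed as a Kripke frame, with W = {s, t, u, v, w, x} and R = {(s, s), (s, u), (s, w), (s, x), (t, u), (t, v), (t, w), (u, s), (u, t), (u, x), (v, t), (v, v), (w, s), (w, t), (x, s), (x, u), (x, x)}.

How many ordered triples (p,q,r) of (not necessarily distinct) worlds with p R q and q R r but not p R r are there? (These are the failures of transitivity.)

Enumerating: (s,u,t), (s,w,t), (t,u,s), (t,u,t), (t,u,x), (t,v,t), (t,w,s), (t,w,t), (u,s,u), (u,s,w), (u,t,u), (u,t,v), … and 12 more.
Total: 24.

24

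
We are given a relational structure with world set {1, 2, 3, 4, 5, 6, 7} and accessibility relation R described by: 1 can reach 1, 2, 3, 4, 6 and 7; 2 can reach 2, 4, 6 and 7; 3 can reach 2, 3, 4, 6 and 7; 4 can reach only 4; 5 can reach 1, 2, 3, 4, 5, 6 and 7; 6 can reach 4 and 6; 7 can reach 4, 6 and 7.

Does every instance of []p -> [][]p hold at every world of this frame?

Yes

The schema 4 characterises exactly the transitive frames.
Transitive: yes — every two-step R-path is closed by a direct edge.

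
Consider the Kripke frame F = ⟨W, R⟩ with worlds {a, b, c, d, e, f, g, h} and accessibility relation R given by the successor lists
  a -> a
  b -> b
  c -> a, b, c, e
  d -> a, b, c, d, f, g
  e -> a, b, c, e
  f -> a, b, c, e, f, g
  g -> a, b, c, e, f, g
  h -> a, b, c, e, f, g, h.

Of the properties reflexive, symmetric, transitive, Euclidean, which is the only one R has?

Reflexive: yes — every world is R-related to itself.
Symmetric: no — c R a but not a R c.
Transitive: no — d R c and c R e, but not d R e.
Euclidean: no — c R a and c R b, but not a R b.
Only reflexive holds.

reflexive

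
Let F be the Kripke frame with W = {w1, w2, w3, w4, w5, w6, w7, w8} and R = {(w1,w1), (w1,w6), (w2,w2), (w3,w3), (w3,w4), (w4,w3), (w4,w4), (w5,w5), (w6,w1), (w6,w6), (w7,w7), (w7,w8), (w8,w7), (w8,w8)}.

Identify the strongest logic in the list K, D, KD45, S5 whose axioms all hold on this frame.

S5

Serial (axiom D): yes — every world has a successor (e.g. w1 R w1).
Euclidean (axiom 5): yes — any two successors of a common world are R-related.
Transitive (axiom 4): yes — every two-step R-path is closed by a direct edge.
Reflexive (axiom T): yes — every world is R-related to itself.
So F validates K, D, KD45, S5. The strongest is S5.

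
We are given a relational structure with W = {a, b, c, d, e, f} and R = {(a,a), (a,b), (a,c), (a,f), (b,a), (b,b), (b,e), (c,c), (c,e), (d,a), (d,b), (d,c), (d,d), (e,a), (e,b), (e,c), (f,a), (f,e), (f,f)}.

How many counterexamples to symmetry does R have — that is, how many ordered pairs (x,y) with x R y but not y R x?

Enumerating: (a,c), (d,a), (d,b), (d,c), (e,a), (f,e).

6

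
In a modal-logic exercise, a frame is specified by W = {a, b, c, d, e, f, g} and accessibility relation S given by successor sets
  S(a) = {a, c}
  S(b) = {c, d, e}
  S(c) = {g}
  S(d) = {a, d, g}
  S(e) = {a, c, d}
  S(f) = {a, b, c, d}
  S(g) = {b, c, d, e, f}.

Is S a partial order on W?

No

Reflexive: no — b is not related to itself.
Transitive: no — a S c and c S g, but not a S g.
Antisymmetric: no — c S g and g S c with c ≠ g.
So S is not a partial order.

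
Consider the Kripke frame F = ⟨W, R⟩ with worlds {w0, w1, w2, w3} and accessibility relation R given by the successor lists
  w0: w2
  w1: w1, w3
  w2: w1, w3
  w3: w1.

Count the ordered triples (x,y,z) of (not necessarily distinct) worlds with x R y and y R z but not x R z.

Enumerating: (w0,w2,w1), (w0,w2,w3), (w3,w1,w3).

3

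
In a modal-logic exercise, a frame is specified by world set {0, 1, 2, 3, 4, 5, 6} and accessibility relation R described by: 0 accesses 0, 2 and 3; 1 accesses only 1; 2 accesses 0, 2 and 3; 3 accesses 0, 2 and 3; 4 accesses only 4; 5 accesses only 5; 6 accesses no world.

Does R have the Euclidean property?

Yes

Euclidean: yes — any two successors of a common world are R-related.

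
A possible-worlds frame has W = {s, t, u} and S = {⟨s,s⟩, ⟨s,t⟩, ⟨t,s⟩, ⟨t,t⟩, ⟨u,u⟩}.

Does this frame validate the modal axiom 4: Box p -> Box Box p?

Axiom 4 corresponds to the accessibility relation being transitive.
Transitive: yes — every two-step S-path is closed by a direct edge.

Yes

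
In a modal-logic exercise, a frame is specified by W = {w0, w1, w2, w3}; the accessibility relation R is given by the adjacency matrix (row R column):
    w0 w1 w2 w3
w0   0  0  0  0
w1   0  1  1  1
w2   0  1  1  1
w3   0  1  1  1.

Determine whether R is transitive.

Transitive: yes — every two-step R-path is closed by a direct edge.

Yes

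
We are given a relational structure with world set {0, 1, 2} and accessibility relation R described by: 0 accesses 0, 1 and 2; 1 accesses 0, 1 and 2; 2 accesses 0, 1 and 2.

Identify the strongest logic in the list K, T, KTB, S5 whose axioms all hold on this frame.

Reflexive (axiom T): yes — every world is R-related to itself.
Symmetric (axiom B): yes — every pair in R has its reverse in R.
Euclidean (axiom 5): yes — any two successors of a common world are R-related.
So F validates K, T, KTB, S5. The strongest is S5.

S5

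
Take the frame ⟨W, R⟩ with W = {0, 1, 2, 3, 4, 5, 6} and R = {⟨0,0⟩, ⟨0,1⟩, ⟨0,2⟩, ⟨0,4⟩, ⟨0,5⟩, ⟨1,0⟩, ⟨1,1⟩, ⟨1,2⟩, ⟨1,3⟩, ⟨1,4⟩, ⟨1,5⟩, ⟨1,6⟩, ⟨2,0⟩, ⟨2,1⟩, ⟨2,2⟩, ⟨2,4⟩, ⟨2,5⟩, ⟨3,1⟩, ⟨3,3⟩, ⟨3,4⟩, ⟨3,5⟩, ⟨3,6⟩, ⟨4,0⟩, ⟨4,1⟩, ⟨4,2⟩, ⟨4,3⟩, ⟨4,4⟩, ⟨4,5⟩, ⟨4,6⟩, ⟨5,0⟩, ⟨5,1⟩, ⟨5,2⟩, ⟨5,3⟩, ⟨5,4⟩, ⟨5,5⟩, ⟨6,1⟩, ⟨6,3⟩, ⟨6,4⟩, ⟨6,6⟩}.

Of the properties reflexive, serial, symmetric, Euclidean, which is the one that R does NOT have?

Euclidean

Reflexive: yes — every world is R-related to itself.
Serial: yes — every world has a successor (e.g. 0 R 0).
Symmetric: yes — every pair in R has its reverse in R.
Euclidean: no — 1 R 0 and 1 R 3, but not 0 R 3.
Only Euclidean fails.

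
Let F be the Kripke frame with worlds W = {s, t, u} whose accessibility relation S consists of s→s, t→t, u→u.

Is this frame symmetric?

Symmetric: yes — every pair in S has its reverse in S.

Yes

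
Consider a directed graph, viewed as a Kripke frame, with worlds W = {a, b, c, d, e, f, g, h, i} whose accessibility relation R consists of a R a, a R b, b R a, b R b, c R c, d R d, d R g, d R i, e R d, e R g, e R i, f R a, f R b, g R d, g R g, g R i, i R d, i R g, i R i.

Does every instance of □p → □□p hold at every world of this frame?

The schema 4 characterises exactly the transitive frames.
Transitive: yes — every two-step R-path is closed by a direct edge.

Yes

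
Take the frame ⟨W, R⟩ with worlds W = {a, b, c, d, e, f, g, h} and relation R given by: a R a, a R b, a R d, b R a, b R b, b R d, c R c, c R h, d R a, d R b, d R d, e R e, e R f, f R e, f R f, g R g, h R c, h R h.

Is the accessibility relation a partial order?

No

Reflexive: yes — every world is R-related to itself.
Transitive: yes — every two-step R-path is closed by a direct edge.
Antisymmetric: no — a R b and b R a with a ≠ b.
So R is not a partial order.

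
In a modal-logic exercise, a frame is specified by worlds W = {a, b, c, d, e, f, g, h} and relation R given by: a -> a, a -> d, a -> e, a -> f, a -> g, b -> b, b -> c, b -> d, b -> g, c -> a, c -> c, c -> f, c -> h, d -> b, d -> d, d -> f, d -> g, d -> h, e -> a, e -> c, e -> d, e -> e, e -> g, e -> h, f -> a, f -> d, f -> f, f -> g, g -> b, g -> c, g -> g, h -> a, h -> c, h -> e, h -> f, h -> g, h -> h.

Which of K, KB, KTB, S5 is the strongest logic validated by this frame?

Symmetric (axiom B): no — a R d but not d R a.
Reflexive (axiom T): yes — every world is R-related to itself.
Euclidean (axiom 5): no — a R d and a R e, but not d R e.
So F validates K; KB would additionally require R to be symmetric. The strongest is K.

K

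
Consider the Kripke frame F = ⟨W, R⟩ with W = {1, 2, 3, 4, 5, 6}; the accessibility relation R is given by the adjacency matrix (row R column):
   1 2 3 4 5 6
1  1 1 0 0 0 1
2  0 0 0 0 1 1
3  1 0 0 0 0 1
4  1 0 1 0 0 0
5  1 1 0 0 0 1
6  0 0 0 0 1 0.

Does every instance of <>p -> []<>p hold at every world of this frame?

Axiom 5 corresponds to the accessibility relation being Euclidean.
Euclidean: no — 1 R 6 and 1 R 2, but not 6 R 2.

No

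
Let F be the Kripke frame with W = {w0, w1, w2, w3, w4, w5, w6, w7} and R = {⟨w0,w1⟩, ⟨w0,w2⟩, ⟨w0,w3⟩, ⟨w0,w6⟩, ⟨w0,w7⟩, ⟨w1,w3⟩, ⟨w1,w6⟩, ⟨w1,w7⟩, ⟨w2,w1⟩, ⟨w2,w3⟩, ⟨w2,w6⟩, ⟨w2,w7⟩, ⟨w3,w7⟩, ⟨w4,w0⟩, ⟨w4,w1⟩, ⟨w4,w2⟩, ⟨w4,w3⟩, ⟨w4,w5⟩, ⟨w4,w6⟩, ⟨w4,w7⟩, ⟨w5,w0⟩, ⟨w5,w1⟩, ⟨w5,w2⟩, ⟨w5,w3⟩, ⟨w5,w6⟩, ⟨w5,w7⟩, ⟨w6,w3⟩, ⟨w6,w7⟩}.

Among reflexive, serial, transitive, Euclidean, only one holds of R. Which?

Reflexive: no — w0 is not related to itself.
Serial: no — w7 has no R-successor.
Transitive: yes — every two-step R-path is closed by a direct edge.
Euclidean: no — w0 R w1 and w0 R w2, but not w1 R w2.
Only transitive holds.

transitive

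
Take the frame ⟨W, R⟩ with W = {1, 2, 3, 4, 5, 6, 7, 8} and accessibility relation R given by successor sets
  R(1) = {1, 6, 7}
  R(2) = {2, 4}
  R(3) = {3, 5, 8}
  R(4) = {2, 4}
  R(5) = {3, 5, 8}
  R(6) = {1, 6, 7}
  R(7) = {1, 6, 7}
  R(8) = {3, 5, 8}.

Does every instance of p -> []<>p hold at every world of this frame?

Yes

The schema B characterises exactly the symmetric frames.
Symmetric: yes — every pair in R has its reverse in R.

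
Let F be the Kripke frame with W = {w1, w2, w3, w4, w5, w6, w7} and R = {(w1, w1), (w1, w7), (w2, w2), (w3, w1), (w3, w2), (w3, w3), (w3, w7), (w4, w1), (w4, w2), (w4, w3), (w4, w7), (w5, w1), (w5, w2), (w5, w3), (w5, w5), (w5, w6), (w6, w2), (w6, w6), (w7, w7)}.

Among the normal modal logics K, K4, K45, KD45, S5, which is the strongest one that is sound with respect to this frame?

Transitive (axiom 4): no — w5 R w1 and w1 R w7, but not w5 R w7.
Euclidean (axiom 5): no — w3 R w1 and w3 R w2, but not w1 R w2.
Serial (axiom D): yes — every world has a successor (e.g. w1 R w1).
Reflexive (axiom T): no — w4 is not related to itself.
So F validates K; K4 would additionally require R to be transitive. The strongest is K.

K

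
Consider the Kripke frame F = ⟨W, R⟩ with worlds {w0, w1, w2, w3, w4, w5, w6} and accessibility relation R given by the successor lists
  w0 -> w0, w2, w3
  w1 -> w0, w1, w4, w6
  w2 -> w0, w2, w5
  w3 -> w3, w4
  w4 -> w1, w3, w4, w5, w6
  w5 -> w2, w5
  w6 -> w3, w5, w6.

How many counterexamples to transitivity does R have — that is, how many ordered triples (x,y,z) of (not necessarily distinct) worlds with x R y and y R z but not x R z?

17

Enumerating: (w0,w2,w5), (w0,w3,w4), (w1,w0,w2), (w1,w0,w3), (w1,w4,w3), (w1,w4,w5), (w1,w6,w3), (w1,w6,w5), (w2,w0,w3), (w3,w4,w1), (w3,w4,w5), (w3,w4,w6), (w4,w1,w0), (w4,w5,w2), (w5,w2,w0), (w6,w3,w4), (w6,w5,w2).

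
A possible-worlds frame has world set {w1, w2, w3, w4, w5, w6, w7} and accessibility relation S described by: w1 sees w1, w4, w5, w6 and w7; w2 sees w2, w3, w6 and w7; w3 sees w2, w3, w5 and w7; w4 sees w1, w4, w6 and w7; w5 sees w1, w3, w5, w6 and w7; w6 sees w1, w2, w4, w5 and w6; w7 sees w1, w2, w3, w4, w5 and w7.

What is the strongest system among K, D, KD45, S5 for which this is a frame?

Serial (axiom D): yes — every world has a successor (e.g. w1 S w1).
Euclidean (axiom 5): no — w1 S w4 and w1 S w5, but not w4 S w5.
Transitive (axiom 4): no — w1 S w5 and w5 S w3, but not w1 S w3.
Reflexive (axiom T): yes — every world is S-related to itself.
So F validates K, D; KD45 would additionally require S to be Euclidean and transitive. The strongest is D.

D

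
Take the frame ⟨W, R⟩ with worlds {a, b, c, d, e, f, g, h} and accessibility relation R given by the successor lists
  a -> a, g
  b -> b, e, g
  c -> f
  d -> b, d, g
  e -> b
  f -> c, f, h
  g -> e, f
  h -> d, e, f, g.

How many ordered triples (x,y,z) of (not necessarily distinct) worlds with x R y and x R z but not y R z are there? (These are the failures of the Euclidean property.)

28

Enumerating: (a,g,a), (a,g,g), (b,e,e), (b,e,g), (b,g,b), (b,g,g), (d,b,d), (d,g,b), (d,g,d), (d,g,g), (f,c,c), (f,c,h), … and 16 more.
Total: 28.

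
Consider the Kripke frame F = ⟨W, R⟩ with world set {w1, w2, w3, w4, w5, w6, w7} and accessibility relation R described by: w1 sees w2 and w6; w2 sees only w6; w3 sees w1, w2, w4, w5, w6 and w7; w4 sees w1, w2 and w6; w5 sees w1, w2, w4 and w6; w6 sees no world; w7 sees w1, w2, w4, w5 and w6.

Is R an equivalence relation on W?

Reflexive: no — w1 is not related to itself.
Symmetric: no — w1 R w2 but not w2 R w1.
Transitive: yes — every two-step R-path is closed by a direct edge.
So R is not an equivalence relation.

No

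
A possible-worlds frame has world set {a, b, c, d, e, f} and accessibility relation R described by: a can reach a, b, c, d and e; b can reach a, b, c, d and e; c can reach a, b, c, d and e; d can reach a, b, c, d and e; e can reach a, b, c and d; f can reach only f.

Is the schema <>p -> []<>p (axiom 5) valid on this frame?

By correspondence theory, 5 is valid on a frame iff R is Euclidean.
Euclidean: no — a R e and a R e, but not e R e.

No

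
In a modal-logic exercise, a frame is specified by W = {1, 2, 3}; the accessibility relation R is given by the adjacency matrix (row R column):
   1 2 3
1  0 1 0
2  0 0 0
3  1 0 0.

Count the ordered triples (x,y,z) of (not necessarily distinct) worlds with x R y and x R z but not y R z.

2

Enumerating: (1,2,2), (3,1,1).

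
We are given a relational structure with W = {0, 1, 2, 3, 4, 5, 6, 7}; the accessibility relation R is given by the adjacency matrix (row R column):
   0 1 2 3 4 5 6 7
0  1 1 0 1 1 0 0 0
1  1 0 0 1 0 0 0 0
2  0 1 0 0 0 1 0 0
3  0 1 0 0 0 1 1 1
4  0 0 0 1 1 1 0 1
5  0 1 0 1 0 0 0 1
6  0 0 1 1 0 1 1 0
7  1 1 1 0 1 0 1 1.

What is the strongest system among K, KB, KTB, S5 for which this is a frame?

Symmetric (axiom B): no — 0 R 3 but not 3 R 0.
Reflexive (axiom T): no — 1 is not related to itself.
Euclidean (axiom 5): no — 0 R 1 and 0 R 4, but not 1 R 4.
So F validates K; KB would additionally require R to be symmetric. The strongest is K.

K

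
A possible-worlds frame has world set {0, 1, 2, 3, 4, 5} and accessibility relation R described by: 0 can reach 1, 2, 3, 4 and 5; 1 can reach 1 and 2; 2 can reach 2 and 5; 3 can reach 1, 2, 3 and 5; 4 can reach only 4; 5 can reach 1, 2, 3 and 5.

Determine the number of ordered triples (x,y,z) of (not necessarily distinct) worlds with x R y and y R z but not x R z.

3

Enumerating: (1,2,5), (2,5,1), (2,5,3).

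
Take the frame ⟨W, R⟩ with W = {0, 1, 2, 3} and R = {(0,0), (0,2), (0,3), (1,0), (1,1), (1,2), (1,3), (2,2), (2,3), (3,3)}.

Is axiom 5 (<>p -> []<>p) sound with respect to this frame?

By correspondence theory, 5 is valid on a frame iff R is Euclidean.
Euclidean: no — 0 R 3 and 0 R 2, but not 3 R 2.

No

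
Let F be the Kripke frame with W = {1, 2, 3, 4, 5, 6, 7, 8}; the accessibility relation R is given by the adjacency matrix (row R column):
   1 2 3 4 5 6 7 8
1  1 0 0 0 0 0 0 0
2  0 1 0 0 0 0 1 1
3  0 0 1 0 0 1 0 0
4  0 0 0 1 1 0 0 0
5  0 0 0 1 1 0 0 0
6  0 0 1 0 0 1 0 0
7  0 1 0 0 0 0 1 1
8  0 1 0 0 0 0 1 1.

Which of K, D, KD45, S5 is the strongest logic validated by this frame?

Serial (axiom D): yes — every world has a successor (e.g. 1 R 1).
Euclidean (axiom 5): yes — any two successors of a common world are R-related.
Transitive (axiom 4): yes — every two-step R-path is closed by a direct edge.
Reflexive (axiom T): yes — every world is R-related to itself.
So F validates K, D, KD45, S5. The strongest is S5.

S5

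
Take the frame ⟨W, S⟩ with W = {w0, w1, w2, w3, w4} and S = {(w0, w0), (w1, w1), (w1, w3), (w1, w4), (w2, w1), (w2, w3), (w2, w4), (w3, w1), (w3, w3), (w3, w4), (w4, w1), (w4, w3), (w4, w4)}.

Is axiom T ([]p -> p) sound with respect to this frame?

No

Axiom T corresponds to the accessibility relation being reflexive.
Reflexive: no — w2 is not related to itself.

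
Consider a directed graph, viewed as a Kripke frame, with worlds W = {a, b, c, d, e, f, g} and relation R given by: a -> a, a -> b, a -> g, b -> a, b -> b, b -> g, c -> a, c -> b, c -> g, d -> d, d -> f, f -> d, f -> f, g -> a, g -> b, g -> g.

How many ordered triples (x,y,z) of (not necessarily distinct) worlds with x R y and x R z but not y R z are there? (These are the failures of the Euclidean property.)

0

R is Euclidean; there are no such tuples.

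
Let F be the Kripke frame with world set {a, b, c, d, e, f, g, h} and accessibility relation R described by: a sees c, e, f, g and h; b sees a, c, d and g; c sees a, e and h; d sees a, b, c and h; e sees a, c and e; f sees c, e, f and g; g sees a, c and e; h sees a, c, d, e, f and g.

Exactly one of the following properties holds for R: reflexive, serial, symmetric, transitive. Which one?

Reflexive: no — a is not related to itself.
Serial: yes — every world has a successor (e.g. a R c).
Symmetric: no — a R f but not f R a.
Transitive: no — a R h and h R d, but not a R d.
Only serial holds.

serial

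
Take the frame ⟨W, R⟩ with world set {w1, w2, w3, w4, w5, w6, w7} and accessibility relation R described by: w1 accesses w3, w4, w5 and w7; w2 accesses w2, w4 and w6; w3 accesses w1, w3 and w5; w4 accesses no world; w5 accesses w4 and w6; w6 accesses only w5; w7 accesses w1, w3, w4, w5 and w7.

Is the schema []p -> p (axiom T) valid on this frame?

No

Axiom T corresponds to the accessibility relation being reflexive.
Reflexive: no — w1 is not related to itself.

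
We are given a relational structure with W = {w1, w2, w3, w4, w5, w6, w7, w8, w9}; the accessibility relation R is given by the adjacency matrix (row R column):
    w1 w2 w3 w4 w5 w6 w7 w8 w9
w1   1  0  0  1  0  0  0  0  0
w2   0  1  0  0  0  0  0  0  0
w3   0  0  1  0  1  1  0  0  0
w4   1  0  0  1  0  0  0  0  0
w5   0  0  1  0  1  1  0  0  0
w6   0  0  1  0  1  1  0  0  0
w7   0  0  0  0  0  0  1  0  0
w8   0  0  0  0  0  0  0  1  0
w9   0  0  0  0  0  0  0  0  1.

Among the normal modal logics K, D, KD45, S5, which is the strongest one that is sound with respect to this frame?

S5

Serial (axiom D): yes — every world has a successor (e.g. w1 R w1).
Euclidean (axiom 5): yes — any two successors of a common world are R-related.
Transitive (axiom 4): yes — every two-step R-path is closed by a direct edge.
Reflexive (axiom T): yes — every world is R-related to itself.
So F validates K, D, KD45, S5. The strongest is S5.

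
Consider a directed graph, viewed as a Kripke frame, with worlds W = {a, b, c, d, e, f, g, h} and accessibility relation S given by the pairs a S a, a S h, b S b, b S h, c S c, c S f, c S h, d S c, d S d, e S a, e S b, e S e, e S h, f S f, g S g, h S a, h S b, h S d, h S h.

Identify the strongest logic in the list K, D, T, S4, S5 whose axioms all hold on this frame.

T

Serial (axiom D): yes — every world has a successor (e.g. a S a).
Reflexive (axiom T): yes — every world is S-related to itself.
Transitive (axiom 4): no — a S h and h S b, but not a S b.
Euclidean (axiom 5): no — c S f and c S h, but not f S h.
So F validates K, D, T; S4 would additionally require S to be transitive. The strongest is T.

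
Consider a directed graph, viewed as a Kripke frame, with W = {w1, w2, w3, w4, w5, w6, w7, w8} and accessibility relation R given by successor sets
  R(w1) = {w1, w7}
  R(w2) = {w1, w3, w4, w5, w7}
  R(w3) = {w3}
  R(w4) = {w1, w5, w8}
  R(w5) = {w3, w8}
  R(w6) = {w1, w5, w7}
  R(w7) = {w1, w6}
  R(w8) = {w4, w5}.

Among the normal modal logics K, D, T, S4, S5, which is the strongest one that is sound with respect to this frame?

D

Serial (axiom D): yes — every world has a successor (e.g. w1 R w1).
Reflexive (axiom T): no — w2 is not related to itself.
Transitive (axiom 4): no — w1 R w7 and w7 R w6, but not w1 R w6.
Euclidean (axiom 5): no — w2 R w1 and w2 R w3, but not w1 R w3.
So F validates K, D; T would additionally require R to be reflexive. The strongest is D.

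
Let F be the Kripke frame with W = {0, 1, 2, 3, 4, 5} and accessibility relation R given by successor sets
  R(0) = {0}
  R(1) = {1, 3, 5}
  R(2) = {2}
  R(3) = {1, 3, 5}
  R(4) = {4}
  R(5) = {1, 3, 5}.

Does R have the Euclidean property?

Euclidean: yes — any two successors of a common world are R-related.

Yes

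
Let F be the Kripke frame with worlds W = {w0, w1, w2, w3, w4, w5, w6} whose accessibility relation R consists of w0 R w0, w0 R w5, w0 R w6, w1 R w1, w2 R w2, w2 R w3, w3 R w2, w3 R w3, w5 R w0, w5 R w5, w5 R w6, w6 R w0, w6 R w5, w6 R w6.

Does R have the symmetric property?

Yes

Symmetric: yes — every pair in R has its reverse in R.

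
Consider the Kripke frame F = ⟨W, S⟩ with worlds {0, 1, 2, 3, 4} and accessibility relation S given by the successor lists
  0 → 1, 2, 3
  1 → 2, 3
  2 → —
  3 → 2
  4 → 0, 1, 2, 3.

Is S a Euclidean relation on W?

No

Euclidean: no — 0 S 2 and 0 S 1, but not 2 S 1.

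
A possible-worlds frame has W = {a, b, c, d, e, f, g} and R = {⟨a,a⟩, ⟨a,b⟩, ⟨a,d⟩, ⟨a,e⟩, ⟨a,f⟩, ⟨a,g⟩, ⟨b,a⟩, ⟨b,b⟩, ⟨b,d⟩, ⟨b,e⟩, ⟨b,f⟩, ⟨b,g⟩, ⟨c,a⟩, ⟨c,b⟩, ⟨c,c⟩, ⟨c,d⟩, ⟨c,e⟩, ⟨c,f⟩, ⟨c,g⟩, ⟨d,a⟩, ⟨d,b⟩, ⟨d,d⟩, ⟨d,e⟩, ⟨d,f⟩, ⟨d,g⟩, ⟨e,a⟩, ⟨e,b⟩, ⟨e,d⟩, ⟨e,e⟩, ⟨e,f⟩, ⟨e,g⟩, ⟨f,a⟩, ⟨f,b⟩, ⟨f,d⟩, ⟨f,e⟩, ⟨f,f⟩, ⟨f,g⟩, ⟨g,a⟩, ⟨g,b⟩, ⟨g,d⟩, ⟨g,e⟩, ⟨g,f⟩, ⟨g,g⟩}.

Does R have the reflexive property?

Yes

Reflexive: yes — every world is R-related to itself.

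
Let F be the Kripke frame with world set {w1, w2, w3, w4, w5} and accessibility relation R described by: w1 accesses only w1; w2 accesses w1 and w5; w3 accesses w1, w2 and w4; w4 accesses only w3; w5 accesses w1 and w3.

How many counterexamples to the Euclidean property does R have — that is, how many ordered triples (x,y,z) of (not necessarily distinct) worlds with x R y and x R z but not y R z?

12

Enumerating: (w2,w1,w5), (w2,w5,w5), (w3,w1,w2), (w3,w1,w4), (w3,w2,w2), (w3,w2,w4), (w3,w4,w1), (w3,w4,w2), (w3,w4,w4), (w4,w3,w3), (w5,w1,w3), (w5,w3,w3).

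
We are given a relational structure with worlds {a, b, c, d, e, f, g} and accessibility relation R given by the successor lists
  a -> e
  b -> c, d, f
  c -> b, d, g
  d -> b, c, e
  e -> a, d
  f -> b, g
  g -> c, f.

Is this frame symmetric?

Symmetric: yes — every pair in R has its reverse in R.

Yes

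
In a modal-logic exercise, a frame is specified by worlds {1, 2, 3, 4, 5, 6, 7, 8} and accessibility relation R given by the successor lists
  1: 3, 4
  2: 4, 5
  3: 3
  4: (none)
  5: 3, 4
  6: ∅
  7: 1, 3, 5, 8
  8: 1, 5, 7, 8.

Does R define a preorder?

No

Reflexive: no — 1 is not related to itself.
Transitive: no — 2 R 5 and 5 R 3, but not 2 R 3.
So R is not a preorder.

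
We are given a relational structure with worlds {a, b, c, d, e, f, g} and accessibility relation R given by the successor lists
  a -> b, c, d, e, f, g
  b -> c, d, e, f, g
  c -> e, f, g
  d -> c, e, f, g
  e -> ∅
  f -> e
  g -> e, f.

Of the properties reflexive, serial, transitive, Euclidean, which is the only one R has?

Reflexive: no — a is not related to itself.
Serial: no — e has no R-successor.
Transitive: yes — every two-step R-path is closed by a direct edge.
Euclidean: no — a R c and a R b, but not c R b.
Only transitive holds.

transitive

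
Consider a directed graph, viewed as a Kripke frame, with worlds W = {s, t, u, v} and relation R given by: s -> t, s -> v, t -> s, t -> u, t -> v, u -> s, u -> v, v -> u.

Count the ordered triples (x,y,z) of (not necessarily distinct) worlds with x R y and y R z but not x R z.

Enumerating: (s,t,s), (s,t,u), (s,v,u), (t,s,t), (u,s,t), (u,v,u), (v,u,s), (v,u,v).

8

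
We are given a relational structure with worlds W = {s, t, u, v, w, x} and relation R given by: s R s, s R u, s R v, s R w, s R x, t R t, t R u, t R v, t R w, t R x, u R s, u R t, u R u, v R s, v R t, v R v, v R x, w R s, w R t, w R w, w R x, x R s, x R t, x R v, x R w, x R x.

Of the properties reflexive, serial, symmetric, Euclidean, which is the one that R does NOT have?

Euclidean

Reflexive: yes — every world is R-related to itself.
Serial: yes — every world has a successor (e.g. s R s).
Symmetric: yes — every pair in R has its reverse in R.
Euclidean: no — s R u and s R v, but not u R v.
Only Euclidean fails.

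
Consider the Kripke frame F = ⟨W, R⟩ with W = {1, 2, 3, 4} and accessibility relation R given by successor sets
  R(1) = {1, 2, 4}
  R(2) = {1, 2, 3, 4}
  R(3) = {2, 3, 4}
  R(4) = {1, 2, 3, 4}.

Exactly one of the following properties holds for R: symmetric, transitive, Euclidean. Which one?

Symmetric: yes — every pair in R has its reverse in R.
Transitive: no — 1 R 2 and 2 R 3, but not 1 R 3.
Euclidean: no — 2 R 1 and 2 R 3, but not 1 R 3.
Only symmetric holds.

symmetric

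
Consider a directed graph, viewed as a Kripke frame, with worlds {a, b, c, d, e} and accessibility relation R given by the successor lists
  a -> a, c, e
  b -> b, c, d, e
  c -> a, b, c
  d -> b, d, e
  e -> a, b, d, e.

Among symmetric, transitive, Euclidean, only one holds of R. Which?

symmetric

Symmetric: yes — every pair in R has its reverse in R.
Transitive: no — a R c and c R b, but not a R b.
Euclidean: no — a R c and a R e, but not c R e.
Only symmetric holds.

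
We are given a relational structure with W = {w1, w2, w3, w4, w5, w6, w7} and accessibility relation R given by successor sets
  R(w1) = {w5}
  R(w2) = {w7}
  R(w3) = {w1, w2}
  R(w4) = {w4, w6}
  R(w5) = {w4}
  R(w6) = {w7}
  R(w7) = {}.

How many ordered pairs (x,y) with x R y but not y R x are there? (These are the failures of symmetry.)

7

Enumerating: (w1,w5), (w2,w7), (w3,w1), (w3,w2), (w4,w6), (w5,w4), (w6,w7).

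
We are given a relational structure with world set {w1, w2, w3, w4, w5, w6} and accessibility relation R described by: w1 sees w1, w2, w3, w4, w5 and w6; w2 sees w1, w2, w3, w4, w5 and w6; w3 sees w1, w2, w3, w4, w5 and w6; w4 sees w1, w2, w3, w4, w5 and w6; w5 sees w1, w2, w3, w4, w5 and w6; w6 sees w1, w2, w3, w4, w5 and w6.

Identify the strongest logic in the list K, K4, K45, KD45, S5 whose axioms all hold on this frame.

S5

Transitive (axiom 4): yes — every two-step R-path is closed by a direct edge.
Euclidean (axiom 5): yes — any two successors of a common world are R-related.
Serial (axiom D): yes — every world has a successor (e.g. w1 R w1).
Reflexive (axiom T): yes — every world is R-related to itself.
So F validates K, K4, K45, KD45, S5. The strongest is S5.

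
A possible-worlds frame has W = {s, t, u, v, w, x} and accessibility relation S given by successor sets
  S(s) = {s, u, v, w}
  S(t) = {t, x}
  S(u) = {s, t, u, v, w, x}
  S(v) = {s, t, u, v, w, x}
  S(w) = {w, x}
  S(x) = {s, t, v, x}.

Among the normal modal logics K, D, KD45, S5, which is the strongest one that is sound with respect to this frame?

Serial (axiom D): yes — every world has a successor (e.g. s S s).
Euclidean (axiom 5): no — s S w and s S u, but not w S u.
Transitive (axiom 4): no — s S u and u S t, but not s S t.
Reflexive (axiom T): yes — every world is S-related to itself.
So F validates K, D; KD45 would additionally require S to be Euclidean and transitive. The strongest is D.

D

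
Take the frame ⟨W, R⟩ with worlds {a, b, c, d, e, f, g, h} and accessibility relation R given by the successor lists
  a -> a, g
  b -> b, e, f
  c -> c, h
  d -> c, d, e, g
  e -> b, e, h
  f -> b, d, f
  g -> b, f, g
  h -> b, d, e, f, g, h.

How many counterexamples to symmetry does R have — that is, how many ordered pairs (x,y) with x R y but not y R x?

Enumerating: (a,g), (c,h), (d,c), (d,e), (d,g), (f,d), (g,b), (g,f), (h,b), (h,d), (h,f), (h,g).

12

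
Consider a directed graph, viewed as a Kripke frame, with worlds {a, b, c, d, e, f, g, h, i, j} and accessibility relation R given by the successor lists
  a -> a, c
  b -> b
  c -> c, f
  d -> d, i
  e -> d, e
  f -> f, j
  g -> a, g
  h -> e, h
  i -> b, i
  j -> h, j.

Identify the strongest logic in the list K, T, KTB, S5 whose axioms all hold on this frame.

T

Reflexive (axiom T): yes — every world is R-related to itself.
Symmetric (axiom B): no — a R c but not c R a.
Euclidean (axiom 5): no — a R c and a R a, but not c R a.
So F validates K, T; KTB would additionally require R to be symmetric. The strongest is T.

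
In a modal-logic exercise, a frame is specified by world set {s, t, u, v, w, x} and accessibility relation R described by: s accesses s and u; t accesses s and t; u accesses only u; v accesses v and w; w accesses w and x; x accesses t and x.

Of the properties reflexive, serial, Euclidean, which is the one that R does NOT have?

Reflexive: yes — every world is R-related to itself.
Serial: yes — every world has a successor (e.g. s R s).
Euclidean: no — s R u and s R s, but not u R s.
Only Euclidean fails.

Euclidean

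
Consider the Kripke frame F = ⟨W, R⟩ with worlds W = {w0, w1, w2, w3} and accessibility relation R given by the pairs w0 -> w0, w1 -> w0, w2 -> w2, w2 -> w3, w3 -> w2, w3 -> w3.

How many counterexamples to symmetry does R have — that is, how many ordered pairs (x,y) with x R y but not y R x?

1

Enumerating: (w1,w0).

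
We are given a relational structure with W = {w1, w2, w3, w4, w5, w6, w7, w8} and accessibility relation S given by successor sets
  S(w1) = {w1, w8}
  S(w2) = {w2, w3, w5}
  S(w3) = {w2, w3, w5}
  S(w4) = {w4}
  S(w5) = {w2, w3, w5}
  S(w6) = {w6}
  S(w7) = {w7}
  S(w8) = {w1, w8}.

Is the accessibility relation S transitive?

Yes

Transitive: yes — every two-step S-path is closed by a direct edge.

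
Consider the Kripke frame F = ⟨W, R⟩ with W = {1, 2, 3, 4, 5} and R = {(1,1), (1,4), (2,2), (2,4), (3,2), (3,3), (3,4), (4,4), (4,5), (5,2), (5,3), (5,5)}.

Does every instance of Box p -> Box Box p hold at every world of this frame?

The schema 4 characterises exactly the transitive frames.
Transitive: no — 1 R 4 and 4 R 5, but not 1 R 5.

No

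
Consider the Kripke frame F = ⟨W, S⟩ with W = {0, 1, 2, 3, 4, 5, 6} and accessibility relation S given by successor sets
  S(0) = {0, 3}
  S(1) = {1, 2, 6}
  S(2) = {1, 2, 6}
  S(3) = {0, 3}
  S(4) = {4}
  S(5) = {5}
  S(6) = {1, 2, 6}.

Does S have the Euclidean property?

Euclidean: yes — any two successors of a common world are S-related.

Yes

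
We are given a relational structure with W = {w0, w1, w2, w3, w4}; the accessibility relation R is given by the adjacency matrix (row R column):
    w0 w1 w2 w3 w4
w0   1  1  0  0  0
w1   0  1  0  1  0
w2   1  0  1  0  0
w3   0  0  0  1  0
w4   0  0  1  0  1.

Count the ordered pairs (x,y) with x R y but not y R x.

4

Enumerating: (w0,w1), (w1,w3), (w2,w0), (w4,w2).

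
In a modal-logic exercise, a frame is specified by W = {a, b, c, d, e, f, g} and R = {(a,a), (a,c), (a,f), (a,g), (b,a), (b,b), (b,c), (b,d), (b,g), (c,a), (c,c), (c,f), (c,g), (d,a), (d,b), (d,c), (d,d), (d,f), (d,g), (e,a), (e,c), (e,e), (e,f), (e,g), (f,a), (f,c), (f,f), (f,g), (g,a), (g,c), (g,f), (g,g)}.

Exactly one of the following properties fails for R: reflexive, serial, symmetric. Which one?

symmetric

Reflexive: yes — every world is R-related to itself.
Serial: yes — every world has a successor (e.g. a R a).
Symmetric: no — b R a but not a R b.
Only symmetric fails.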